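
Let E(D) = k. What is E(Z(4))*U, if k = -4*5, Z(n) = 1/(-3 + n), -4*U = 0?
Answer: 0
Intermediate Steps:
U = 0 (U = -1/4*0 = 0)
k = -20
E(D) = -20
E(Z(4))*U = -20*0 = 0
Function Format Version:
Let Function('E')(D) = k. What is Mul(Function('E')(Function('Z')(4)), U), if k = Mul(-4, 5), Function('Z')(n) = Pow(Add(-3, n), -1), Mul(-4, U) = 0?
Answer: 0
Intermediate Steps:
U = 0 (U = Mul(Rational(-1, 4), 0) = 0)
k = -20
Function('E')(D) = -20
Mul(Function('E')(Function('Z')(4)), U) = Mul(-20, 0) = 0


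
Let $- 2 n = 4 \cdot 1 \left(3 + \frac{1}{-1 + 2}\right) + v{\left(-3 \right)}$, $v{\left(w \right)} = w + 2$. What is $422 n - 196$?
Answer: $-3361$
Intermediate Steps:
$v{\left(w \right)} = 2 + w$
$n = - \frac{15}{2}$ ($n = - \frac{4 \cdot 1 \left(3 + \frac{1}{-1 + 2}\right) + \left(2 - 3\right)}{2} = - \frac{4 \cdot 1 \left(3 + 1^{-1}\right) - 1}{2} = - \frac{4 \cdot 1 \left(3 + 1\right) - 1}{2} = - \frac{4 \cdot 1 \cdot 4 - 1}{2} = - \frac{4 \cdot 4 - 1}{2} = - \frac{16 - 1}{2} = \left(- \frac{1}{2}\right) 15 = - \frac{15}{2} \approx -7.5$)
$422 n - 196 = 422 \left(- \frac{15}{2}\right) - 196 = -3165 - 196 = -3361$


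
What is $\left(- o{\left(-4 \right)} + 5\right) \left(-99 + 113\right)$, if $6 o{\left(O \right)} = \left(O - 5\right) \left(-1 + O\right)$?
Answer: $-35$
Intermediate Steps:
$o{\left(O \right)} = \frac{\left(-1 + O\right) \left(-5 + O\right)}{6}$ ($o{\left(O \right)} = \frac{\left(O - 5\right) \left(-1 + O\right)}{6} = \frac{\left(-5 + O\right) \left(-1 + O\right)}{6} = \frac{\left(-1 + O\right) \left(-5 + O\right)}{6}$)
$\left(- o{\left(-4 \right)} + 5\right) \left(-99 + 113\right) = \left(- (\frac{5}{6} - -4 + \frac{\left(-4\right)^{2}}{6}) + 5\right) \left(-99 + 113\right) = \left(- (\frac{5}{6} + 4 + \frac{1}{6} \cdot 16) + 5\right) 14 = \left(- (\frac{5}{6} + 4 + \frac{8}{3}) + 5\right) 14 = \left(\left(-1\right) \frac{15}{2} + 5\right) 14 = \left(- \frac{15}{2} + 5\right) 14 = \left(- \frac{5}{2}\right) 14 = -35$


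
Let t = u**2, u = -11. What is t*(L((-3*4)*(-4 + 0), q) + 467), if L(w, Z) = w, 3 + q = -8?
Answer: 62315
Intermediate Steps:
q = -11 (q = -3 - 8 = -11)
t = 121 (t = (-11)**2 = 121)
t*(L((-3*4)*(-4 + 0), q) + 467) = 121*((-3*4)*(-4 + 0) + 467) = 121*(-12*(-4) + 467) = 121*(48 + 467) = 121*515 = 62315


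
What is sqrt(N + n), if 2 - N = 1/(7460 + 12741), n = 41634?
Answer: 3*sqrt(1887870617315)/20201 ≈ 204.05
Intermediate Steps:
N = 40401/20201 (N = 2 - 1/(7460 + 12741) = 2 - 1/20201 = 40401/20201 ≈ 2.0000)
sqrt(N + n) = sqrt(40401/20201 + 41634) = sqrt(841088835/20201) = 3*sqrt(1887870617315)/20201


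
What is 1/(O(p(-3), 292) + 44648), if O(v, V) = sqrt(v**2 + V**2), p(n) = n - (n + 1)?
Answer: 44648/1993358639 - sqrt(85265)/1993358639 ≈ 2.2252e-5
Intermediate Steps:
p(n) = -1 (p(n) = n - (1 + n) = n + (-1 - n) = -1)
O(v, V) = sqrt(V**2 + v**2)
1/(O(p(-3), 292) + 44648) = 1/(sqrt(292**2 + (-1)**2) + 44648) = 1/(sqrt(85264 + 1) + 44648) = 1/(sqrt(85265) + 44648) = 1/(44648 + sqrt(85265))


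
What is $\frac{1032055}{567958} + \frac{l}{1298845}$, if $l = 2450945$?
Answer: $\frac{546502659357}{147537881702} \approx 3.7042$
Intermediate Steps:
$\frac{1032055}{567958} + \frac{l}{1298845} = \frac{1032055}{567958} + \frac{2450945}{1298845} = 1032055 \cdot \frac{1}{567958} + 2450945 \cdot \frac{1}{1298845} = \frac{1032055}{567958} + \frac{490189}{259769} = \frac{546502659357}{147537881702}$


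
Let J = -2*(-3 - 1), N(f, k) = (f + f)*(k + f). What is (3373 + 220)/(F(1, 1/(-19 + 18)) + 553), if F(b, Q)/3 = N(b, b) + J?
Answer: 3593/589 ≈ 6.1002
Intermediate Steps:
N(f, k) = 2*f*(f + k) (N(f, k) = (2*f)*(f + k) = 2*f*(f + k))
J = 8 (J = -2*(-4) = 8)
F(b, Q) = 24 + 12*b² (F(b, Q) = 3*(2*b*(b + b) + 8) = 3*(2*b*(2*b) + 8) = 3*(4*b² + 8) = 3*(8 + 4*b²) = 24 + 12*b²)
(3373 + 220)/(F(1, 1/(-19 + 18)) + 553) = (3373 + 220)/((24 + 12*1²) + 553) = 3593/((24 + 12*1) + 553) = 3593/((24 + 12) + 553) = 3593/(36 + 553) = 3593/589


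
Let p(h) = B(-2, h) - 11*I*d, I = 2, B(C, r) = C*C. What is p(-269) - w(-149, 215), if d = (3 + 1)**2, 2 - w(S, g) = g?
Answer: -135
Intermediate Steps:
w(S, g) = 2 - g
B(C, r) = C**2
d = 16 (d = 4**2 = 16)
p(h) = -348 (p(h) = (-2)**2 - 22*16 = 4 - 11*32 = 4 - 352 = -348)
p(-269) - w(-149, 215) = -348 - (2 - 1*215) = -348 - (2 - 215) = -348 - 1*(-213) = -348 + 213 = -135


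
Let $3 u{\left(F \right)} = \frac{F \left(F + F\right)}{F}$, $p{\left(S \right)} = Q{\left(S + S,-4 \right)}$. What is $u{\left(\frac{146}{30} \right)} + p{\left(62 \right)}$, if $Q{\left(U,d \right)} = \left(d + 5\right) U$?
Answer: $\frac{5726}{45} \approx 127.24$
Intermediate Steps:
$Q{\left(U,d \right)} = U \left(5 + d\right)$ ($Q{\left(U,d \right)} = \left(5 + d\right) U = U \left(5 + d\right)$)
$p{\left(S \right)} = 2 S$ ($p{\left(S \right)} = \left(S + S\right) \left(5 - 4\right) = 2 S 1 = 2 S$)
$u{\left(F \right)} = \frac{2 F}{3}$ ($u{\left(F \right)} = \frac{F \left(F + F\right) \frac{1}{F}}{3} = \frac{F 2 F \frac{1}{F}}{3} = \frac{2 F^{2} \frac{1}{F}}{3} = \frac{2 F}{3}$)
$u{\left(\frac{146}{30} \right)} + p{\left(62 \right)} = \frac{2 \cdot \frac{146}{30}}{3} + 2 \cdot 62 = \frac{2 \cdot 146 \cdot \frac{1}{30}}{3} + 124 = \frac{2}{3} \cdot \frac{73}{15} + 124 = \frac{146}{45} + 124 = \frac{5726}{45}$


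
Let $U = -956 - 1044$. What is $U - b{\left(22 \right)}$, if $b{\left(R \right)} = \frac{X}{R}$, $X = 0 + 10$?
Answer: $- \frac{22005}{11} \approx -2000.5$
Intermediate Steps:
$X = 10$
$U = -2000$ ($U = -956 - 1044 = -2000$)
$b{\left(R \right)} = \frac{10}{R}$
$U - b{\left(22 \right)} = -2000 - \frac{10}{22} = -2000 - 10 \cdot \frac{1}{22} = -2000 - \frac{5}{11} = - \frac{22005}{11}$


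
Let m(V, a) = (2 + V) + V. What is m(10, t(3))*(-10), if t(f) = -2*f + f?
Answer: -220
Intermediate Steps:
t(f) = -f
m(V, a) = 2 + 2*V
m(10, t(3))*(-10) = (2 + 2*10)*(-10) = (2 + 20)*(-10) = 22*(-10) = -220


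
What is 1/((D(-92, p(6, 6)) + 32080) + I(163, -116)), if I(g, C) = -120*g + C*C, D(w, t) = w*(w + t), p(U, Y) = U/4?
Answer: 1/34302 ≈ 2.9153e-5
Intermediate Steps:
p(U, Y) = U/4 (p(U, Y) = U*(¼) = U/4)
D(w, t) = w*(t + w)
I(g, C) = C² - 120*g (I(g, C) = -120*g + C² = C² - 120*g)
1/((D(-92, p(6, 6)) + 32080) + I(163, -116)) = 1/((-92*((¼)*6 - 92) + 32080) + ((-116)² - 120*163)) = 1/((-92*(3/2 - 92) + 32080) + (13456 - 19560)) = 1/((-92*(-181/2) + 32080) - 6104) = 1/((8326 + 32080) - 6104) = 1/(40406 - 6104) = 1/34302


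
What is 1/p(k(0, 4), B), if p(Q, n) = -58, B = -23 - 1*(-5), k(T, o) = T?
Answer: -1/58 ≈ -0.017241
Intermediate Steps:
B = -18 (B = -23 + 5 = -18)
1/p(k(0, 4), B) = 1/(-58) = -1/58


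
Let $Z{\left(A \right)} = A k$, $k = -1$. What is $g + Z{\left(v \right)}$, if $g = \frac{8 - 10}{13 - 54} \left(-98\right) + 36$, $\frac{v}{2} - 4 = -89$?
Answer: $\frac{8250}{41} \approx 201.22$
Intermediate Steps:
$v = -170$ ($v = 8 + 2 \left(-89\right) = 8 - 178 = -170$)
$Z{\left(A \right)} = - A$ ($Z{\left(A \right)} = A \left(-1\right) = - A$)
$g = \frac{1280}{41}$ ($g = - \frac{2}{-41} \left(-98\right) + 36 = \left(-2\right) \left(- \frac{1}{41}\right) \left(-98\right) + 36 = \frac{2}{41} \left(-98\right) + 36 = - \frac{196}{41} + 36 = \frac{1280}{41} \approx 31.22$)
$g + Z{\left(v \right)} = \frac{1280}{41} - -170 = \frac{1280}{41} + 170 = \frac{8250}{41}$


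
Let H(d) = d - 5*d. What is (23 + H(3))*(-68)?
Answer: -748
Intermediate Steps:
H(d) = -4*d
(23 + H(3))*(-68) = (23 - 4*3)*(-68) = (23 - 12)*(-68) = 11*(-68) = -748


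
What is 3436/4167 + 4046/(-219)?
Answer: -5369066/304191 ≈ -17.650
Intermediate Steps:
3436/4167 + 4046/(-219) = 3436*(1/4167) + 4046*(-1/219) = 3436/4167 - 4046/219 = -5369066/304191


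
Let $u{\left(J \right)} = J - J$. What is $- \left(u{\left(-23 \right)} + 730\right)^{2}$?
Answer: $-532900$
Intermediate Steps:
$u{\left(J \right)} = 0$
$- \left(u{\left(-23 \right)} + 730\right)^{2} = - \left(0 + 730\right)^{2} = - 730^{2} = \left(-1\right) 532900 = -532900$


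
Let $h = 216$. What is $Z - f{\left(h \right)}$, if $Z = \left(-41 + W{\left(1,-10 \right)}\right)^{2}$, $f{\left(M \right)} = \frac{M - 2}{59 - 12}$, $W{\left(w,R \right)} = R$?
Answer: $\frac{122033}{47} \approx 2596.4$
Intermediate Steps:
$f{\left(M \right)} = - \frac{2}{47} + \frac{M}{47}$ ($f{\left(M \right)} = \frac{-2 + M}{47} = \left(-2 + M\right) \frac{1}{47} = - \frac{2}{47} + \frac{M}{47}$)
$Z = 2601$ ($Z = \left(-41 - 10\right)^{2} = \left(-51\right)^{2} = 2601$)
$Z - f{\left(h \right)} = 2601 - \left(- \frac{2}{47} + \frac{1}{47} \cdot 216\right) = 2601 - \left(- \frac{2}{47} + \frac{216}{47}\right) = 2601 - \frac{214}{47} = \frac{122033}{47}$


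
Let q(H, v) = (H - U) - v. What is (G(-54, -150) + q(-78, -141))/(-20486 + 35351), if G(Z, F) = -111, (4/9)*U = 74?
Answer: -143/9910 ≈ -0.014430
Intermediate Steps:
U = 333/2 (U = (9/4)*74 = 333/2 ≈ 166.50)
q(H, v) = -333/2 + H - v (q(H, v) = (H - 1*333/2) - v = (H - 333/2) - v = (-333/2 + H) - v = -333/2 + H - v)
(G(-54, -150) + q(-78, -141))/(-20486 + 35351) = (-111 + (-333/2 - 78 - 1*(-141)))/(-20486 + 35351) = (-111 + (-333/2 - 78 + 141))/14865 = (-111 - 207/2)*(1/14865) = -429/2*1/14865 = -143/9910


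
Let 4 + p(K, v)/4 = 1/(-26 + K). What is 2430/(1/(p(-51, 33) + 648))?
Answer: 118243800/77 ≈ 1.5356e+6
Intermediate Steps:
p(K, v) = -16 + 4/(-26 + K)
2430/(1/(p(-51, 33) + 648)) = 2430/(1/(4*(105 - 4*(-51))/(-26 - 51) + 648)) = 2430/(1/(4*(105 + 204)/(-77) + 648)) = 2430/(1/(4*(-1/77)*309 + 648)) = 2430/(1/(-1236/77 + 648)) = 2430/(1/(48660/77)) = 2430/(77/48660) = 2430*(48660/77) = 118243800/77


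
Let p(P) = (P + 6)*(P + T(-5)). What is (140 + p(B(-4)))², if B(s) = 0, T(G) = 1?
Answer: 21316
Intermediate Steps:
p(P) = (1 + P)*(6 + P) (p(P) = (P + 6)*(P + 1) = (6 + P)*(1 + P) = (1 + P)*(6 + P))
(140 + p(B(-4)))² = (140 + (6 + 0² + 7*0))² = (140 + (6 + 0 + 0))² = (140 + 6)² = 146² = 21316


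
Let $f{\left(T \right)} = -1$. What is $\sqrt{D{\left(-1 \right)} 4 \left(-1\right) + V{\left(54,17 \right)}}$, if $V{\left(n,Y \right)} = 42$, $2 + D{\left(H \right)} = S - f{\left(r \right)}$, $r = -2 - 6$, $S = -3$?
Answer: $\sqrt{58} \approx 7.6158$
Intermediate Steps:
$r = -8$ ($r = -2 - 6 = -8$)
$D{\left(H \right)} = -4$ ($D{\left(H \right)} = -2 - 2 = -4$)
$\sqrt{D{\left(-1 \right)} 4 \left(-1\right) + V{\left(54,17 \right)}} = \sqrt{\left(-4\right) 4 \left(-1\right) + 42} = \sqrt{\left(-16\right) \left(-1\right) + 42} = \sqrt{16 + 42} = \sqrt{58}$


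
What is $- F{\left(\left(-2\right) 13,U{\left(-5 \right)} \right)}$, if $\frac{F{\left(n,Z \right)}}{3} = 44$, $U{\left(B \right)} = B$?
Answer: $-132$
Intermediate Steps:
$F{\left(n,Z \right)} = 132$ ($F{\left(n,Z \right)} = 3 \cdot 44 = 132$)
$- F{\left(\left(-2\right) 13,U{\left(-5 \right)} \right)} = \left(-1\right) 132 = -132$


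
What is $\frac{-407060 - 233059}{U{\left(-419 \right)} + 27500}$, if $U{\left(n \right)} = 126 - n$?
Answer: $- \frac{640119}{28045} \approx -22.825$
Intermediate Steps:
$\frac{-407060 - 233059}{U{\left(-419 \right)} + 27500} = \frac{-407060 - 233059}{\left(126 - -419\right) + 27500} = - \frac{640119}{\left(126 + 419\right) + 27500} = - \frac{640119}{545 + 27500} = - \frac{640119}{28045}$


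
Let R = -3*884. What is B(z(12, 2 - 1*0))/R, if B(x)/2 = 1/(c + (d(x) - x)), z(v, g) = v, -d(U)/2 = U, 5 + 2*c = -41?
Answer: 1/78234 ≈ 1.2782e-5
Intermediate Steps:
c = -23 (c = -5/2 + (½)*(-41) = -5/2 - 41/2 = -23)
d(U) = -2*U
B(x) = 2/(-23 - 3*x) (B(x) = 2/(-23 + (-2*x - x)) = 2/(-23 - 3*x))
R = -2652
B(z(12, 2 - 1*0))/R = -2/(23 + 3*12)/(-2652) = -2/(23 + 36)*(-1/2652) = -2/59*(-1/2652) = 1/78234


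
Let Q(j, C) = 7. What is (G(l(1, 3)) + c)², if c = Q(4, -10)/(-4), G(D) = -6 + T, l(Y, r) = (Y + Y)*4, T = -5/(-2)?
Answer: 441/16 ≈ 27.563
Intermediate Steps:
T = 5/2 (T = -5*(-½) = 5/2 ≈ 2.5000)
l(Y, r) = 8*Y (l(Y, r) = (2*Y)*4 = 8*Y)
G(D) = -7/2 (G(D) = -6 + 5/2 = -7/2)
c = -7/4 (c = 7/(-4) = 7*(-¼) = -7/4 ≈ -1.7500)
(G(l(1, 3)) + c)² = (-7/2 - 7/4)² = (-21/4)² = 441/16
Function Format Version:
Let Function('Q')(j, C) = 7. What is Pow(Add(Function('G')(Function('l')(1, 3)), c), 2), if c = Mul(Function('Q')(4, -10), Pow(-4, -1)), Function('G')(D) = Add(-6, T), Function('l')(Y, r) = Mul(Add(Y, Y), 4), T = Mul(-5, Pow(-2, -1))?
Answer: Rational(441, 16) ≈ 27.563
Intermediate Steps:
T = Rational(5, 2) (T = Mul(-5, Rational(-1, 2)) = Rational(5, 2) ≈ 2.5000)
Function('l')(Y, r) = Mul(8, Y) (Function('l')(Y, r) = Mul(Mul(2, Y), 4) = Mul(8, Y))
Function('G')(D) = Rational(-7, 2) (Function('G')(D) = Add(-6, Rational(5, 2)) = Rational(-7, 2))
c = Rational(-7, 4) (c = Mul(7, Pow(-4, -1)) = Mul(7, Rational(-1, 4)) = Rational(-7, 4) ≈ -1.7500)
Pow(Add(Function('G')(Function('l')(1, 3)), c), 2) = Pow(Add(Rational(-7, 2), Rational(-7, 4)), 2) = Pow(Rational(-21, 4), 2) = Rational(441, 16)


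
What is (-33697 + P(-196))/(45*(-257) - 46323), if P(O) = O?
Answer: 33893/57888 ≈ 0.58549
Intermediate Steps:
(-33697 + P(-196))/(45*(-257) - 46323) = (-33697 - 196)/(45*(-257) - 46323) = -33893/(-11565 - 46323) = -33893/(-57888) = -33893*(-1/57888) = 33893/57888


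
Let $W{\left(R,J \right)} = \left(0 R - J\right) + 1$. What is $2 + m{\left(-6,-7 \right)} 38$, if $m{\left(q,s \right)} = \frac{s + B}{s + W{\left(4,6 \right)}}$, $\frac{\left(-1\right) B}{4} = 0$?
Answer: $\frac{145}{6} \approx 24.167$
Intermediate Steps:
$W{\left(R,J \right)} = 1 - J$ ($W{\left(R,J \right)} = \left(0 - J\right) + 1 = - J + 1 = 1 - J$)
$B = 0$ ($B = \left(-4\right) 0 = 0$)
$m{\left(q,s \right)} = \frac{s}{-5 + s}$ ($m{\left(q,s \right)} = \frac{s + 0}{s + \left(1 - 6\right)} = \frac{s}{s + \left(1 - 6\right)} = \frac{s}{s - 5} = \frac{s}{-5 + s}$)
$2 + m{\left(-6,-7 \right)} 38 = 2 + - \frac{7}{-5 - 7} \cdot 38 = 2 + - \frac{7}{-12} \cdot 38 = 2 + \left(-7\right) \left(- \frac{1}{12}\right) 38 = 2 + \frac{7}{12} \cdot 38 = 2 + \frac{133}{6} = \frac{145}{6}$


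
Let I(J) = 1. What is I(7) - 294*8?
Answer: -2351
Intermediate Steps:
I(7) - 294*8 = 1 - 294*8 = 1 - 49*48 = 1 - 2352 = -2351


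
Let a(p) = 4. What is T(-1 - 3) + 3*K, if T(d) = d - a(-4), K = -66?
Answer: -206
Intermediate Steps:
T(d) = -4 + d (T(d) = d - 1*4 = d - 4 = -4 + d)
T(-1 - 3) + 3*K = (-4 + (-1 - 3)) + 3*(-66) = (-4 - 4) - 198 = -8 - 198 = -206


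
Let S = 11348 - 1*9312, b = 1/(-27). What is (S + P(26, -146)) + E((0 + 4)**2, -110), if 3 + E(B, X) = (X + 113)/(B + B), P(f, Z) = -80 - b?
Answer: 1687505/864 ≈ 1953.1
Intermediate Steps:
b = -1/27 ≈ -0.037037
P(f, Z) = -2159/27 (P(f, Z) = -80 - 1*(-1/27) = -80 + 1/27 = -2159/27)
E(B, X) = -3 + (113 + X)/(2*B) (E(B, X) = -3 + (X + 113)/(B + B) = -3 + (113 + X)/((2*B)) = -3 + (113 + X)*(1/(2*B)) = -3 + (113 + X)/(2*B))
S = 2036 (S = 11348 - 9312 = 2036)
(S + P(26, -146)) + E((0 + 4)**2, -110) = (2036 - 2159/27) + (113 - 110 - 6*(0 + 4)**2)/(2*((0 + 4)**2)) = 52813/27 + (113 - 110 - 6*4**2)/(2*(4**2)) = 52813/27 + (1/2)*(113 - 110 - 6*16)/16 = 52813/27 + (1/2)*(1/16)*(113 - 110 - 96) = 52813/27 + (1/2)*(1/16)*(-93) = 52813/27 - 93/32 = 1687505/864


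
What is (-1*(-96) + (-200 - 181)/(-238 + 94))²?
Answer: 22420225/2304 ≈ 9731.0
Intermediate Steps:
(-1*(-96) + (-200 - 181)/(-238 + 94))² = (96 - 381/(-144))² = (96 - 381*(-1/144))² = (96 + 127/48)² = (4735/48)² = 22420225/2304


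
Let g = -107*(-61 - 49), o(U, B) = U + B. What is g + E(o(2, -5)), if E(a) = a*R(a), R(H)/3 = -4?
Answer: 11806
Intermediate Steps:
R(H) = -12 (R(H) = 3*(-4) = -12)
o(U, B) = B + U
E(a) = -12*a (E(a) = a*(-12) = -12*a)
g = 11770 (g = -107*(-110) = 11770)
g + E(o(2, -5)) = 11770 - 12*(-5 + 2) = 11770 - 12*(-3) = 11770 + 36 = 11806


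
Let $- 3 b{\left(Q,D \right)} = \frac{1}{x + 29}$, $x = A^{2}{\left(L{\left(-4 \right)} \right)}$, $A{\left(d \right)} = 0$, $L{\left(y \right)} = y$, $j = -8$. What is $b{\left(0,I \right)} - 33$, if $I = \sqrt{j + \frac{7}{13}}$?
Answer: $- \frac{2872}{87} \approx -33.011$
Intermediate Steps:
$x = 0$ ($x = 0^{2} = 0$)
$I = \frac{i \sqrt{1261}}{13}$ ($I = \sqrt{-8 + \frac{7}{13}} = \sqrt{- \frac{97}{13}} = \frac{i \sqrt{1261}}{13} \approx 2.7316 i$)
$b{\left(Q,D \right)} = - \frac{1}{87}$ ($b{\left(Q,D \right)} = - \frac{1}{3 \left(0 + 29\right)} = - \frac{1}{3 \cdot 29} = \left(- \frac{1}{3}\right) \frac{1}{29} = - \frac{1}{87}$)
$b{\left(0,I \right)} - 33 = - \frac{1}{87} - 33 = - \frac{2872}{87}$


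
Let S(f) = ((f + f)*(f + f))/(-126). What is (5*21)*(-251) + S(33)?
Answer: -184727/7 ≈ -26390.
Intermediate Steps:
S(f) = -2*f**2/63 (S(f) = ((2*f)*(2*f))*(-1/126) = (4*f**2)*(-1/126) = -2*f**2/63)
(5*21)*(-251) + S(33) = (5*21)*(-251) - 2/63*33**2 = 105*(-251) - 2/63*1089 = -26355 - 242/7 = -184727/7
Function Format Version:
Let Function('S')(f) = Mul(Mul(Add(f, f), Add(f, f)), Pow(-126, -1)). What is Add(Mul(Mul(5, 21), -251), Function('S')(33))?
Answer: Rational(-184727, 7) ≈ -26390.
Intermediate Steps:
Function('S')(f) = Mul(Rational(-2, 63), Pow(f, 2)) (Function('S')(f) = Mul(Mul(Mul(2, f), Mul(2, f)), Rational(-1, 126)) = Mul(Mul(4, Pow(f, 2)), Rational(-1, 126)) = Mul(Rational(-2, 63), Pow(f, 2)))
Add(Mul(Mul(5, 21), -251), Function('S')(33)) = Add(Mul(Mul(5, 21), -251), Mul(Rational(-2, 63), Pow(33, 2))) = Add(Mul(105, -251), Mul(Rational(-2, 63), 1089)) = Add(-26355, Rational(-242, 7)) = Rational(-184727, 7)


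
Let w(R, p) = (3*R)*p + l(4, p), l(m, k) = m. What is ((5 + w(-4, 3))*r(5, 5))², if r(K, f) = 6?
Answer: 26244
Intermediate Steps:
w(R, p) = 4 + 3*R*p (w(R, p) = (3*R)*p + 4 = 3*R*p + 4 = 4 + 3*R*p)
((5 + w(-4, 3))*r(5, 5))² = ((5 + (4 + 3*(-4)*3))*6)² = ((5 + (4 - 36))*6)² = ((5 - 32)*6)² = (-27*6)² = (-162)² = 26244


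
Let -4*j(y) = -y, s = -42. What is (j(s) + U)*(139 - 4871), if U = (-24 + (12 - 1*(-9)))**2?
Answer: 7098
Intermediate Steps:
j(y) = y/4 (j(y) = -(-1)*y/4 = y/4)
U = 9 (U = (-24 + (12 + 9))**2 = (-24 + 21)**2 = (-3)**2 = 9)
(j(s) + U)*(139 - 4871) = ((1/4)*(-42) + 9)*(139 - 4871) = (-21/2 + 9)*(-4732) = -3/2*(-4732) = 7098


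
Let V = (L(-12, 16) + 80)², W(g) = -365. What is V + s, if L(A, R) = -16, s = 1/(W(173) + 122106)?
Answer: 498651137/121741 ≈ 4096.0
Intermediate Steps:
s = 1/121741 (s = 1/(-365 + 122106) = 1/121741 ≈ 8.2142e-6)
V = 4096 (V = (-16 + 80)² = 64² = 4096)
V + s = 4096 + 1/121741 = 498651137/121741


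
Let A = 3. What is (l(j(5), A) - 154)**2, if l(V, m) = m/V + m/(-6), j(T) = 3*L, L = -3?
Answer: 863041/36 ≈ 23973.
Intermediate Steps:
j(T) = -9 (j(T) = 3*(-3) = -9)
l(V, m) = -m/6 + m/V (l(V, m) = m/V + m*(-1/6) = m/V - m/6 = -m/6 + m/V)
(l(j(5), A) - 154)**2 = ((-1/6*3 + 3/(-9)) - 154)**2 = ((-1/2 + 3*(-1/9)) - 154)**2 = ((-1/2 - 1/3) - 154)**2 = (-5/6 - 154)**2 = (-929/6)**2 = 863041/36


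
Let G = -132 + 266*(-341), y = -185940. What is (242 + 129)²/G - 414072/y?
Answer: 333902911/469178270 ≈ 0.71168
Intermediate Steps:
G = -90838 (G = -132 - 90706 = -90838)
(242 + 129)²/G - 414072/y = (242 + 129)²/(-90838) - 414072/(-185940) = 371²*(-1/90838) - 414072*(-1/185940) = 137641*(-1/90838) + 11502/5165 = -137641/90838 + 11502/5165 = 333902911/469178270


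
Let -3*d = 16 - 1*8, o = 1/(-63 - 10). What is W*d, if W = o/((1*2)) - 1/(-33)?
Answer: -452/7227 ≈ -0.062543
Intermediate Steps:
o = -1/73 (o = 1/(-73) = -1/73 ≈ -0.013699)
W = 113/4818 (W = -1/(73*(1*2)) - 1/(-33) = -1/73/2 - 1*(-1/33) = -1/73*½ + 1/33 = -1/146 + 1/33 = 113/4818 ≈ 0.023454)
d = -8/3 (d = -(16 - 1*8)/3 = -(16 - 8)/3 = -⅓*8 = -8/3 ≈ -2.6667)
W*d = (113/4818)*(-8/3) = -452/7227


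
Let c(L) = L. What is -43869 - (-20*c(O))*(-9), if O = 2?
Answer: -44229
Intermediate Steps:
-43869 - (-20*c(O))*(-9) = -43869 - (-20*2)*(-9) = -43869 - (-40)*(-9) = -43869 - 1*360 = -43869 - 360 = -44229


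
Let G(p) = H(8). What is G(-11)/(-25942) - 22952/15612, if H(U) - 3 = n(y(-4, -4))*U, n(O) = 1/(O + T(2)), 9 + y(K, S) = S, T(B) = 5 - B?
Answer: -744318913/506258130 ≈ -1.4702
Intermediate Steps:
y(K, S) = -9 + S
n(O) = 1/(3 + O) (n(O) = 1/(O + (5 - 1*2)) = 1/(O + (5 - 2)) = 1/(O + 3) = 1/(3 + O))
H(U) = 3 - U/10 (H(U) = 3 + U/(3 + (-9 - 4)) = 3 + U/(3 - 13) = 3 + U/(-10) = 3 - U/10)
G(p) = 11/5 (G(p) = 3 - ⅒*8 = 3 - ⅘ = 11/5)
G(-11)/(-25942) - 22952/15612 = (11/5)/(-25942) - 22952/15612 = (11/5)*(-1/25942) - 22952*1/15612 = -11/129710 - 5738/3903 = -744318913/506258130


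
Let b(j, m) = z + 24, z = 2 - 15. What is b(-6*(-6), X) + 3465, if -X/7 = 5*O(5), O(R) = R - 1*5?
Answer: 3476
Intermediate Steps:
O(R) = -5 + R (O(R) = R - 5 = -5 + R)
X = 0 (X = -35*(-5 + 5) = -35*0 = -7*0 = 0)
z = -13
b(j, m) = 11 (b(j, m) = -13 + 24 = 11)
b(-6*(-6), X) + 3465 = 11 + 3465 = 3476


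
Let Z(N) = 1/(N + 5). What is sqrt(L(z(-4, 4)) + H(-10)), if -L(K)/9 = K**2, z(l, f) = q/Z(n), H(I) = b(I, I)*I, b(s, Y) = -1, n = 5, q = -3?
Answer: I*sqrt(8090) ≈ 89.944*I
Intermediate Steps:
Z(N) = 1/(5 + N)
H(I) = -I
z(l, f) = -30 (z(l, f) = -3/(1/(5 + 5)) = -3/(1/10) = -3/1/10 = -3*10 = -30)
L(K) = -9*K**2
sqrt(L(z(-4, 4)) + H(-10)) = sqrt(-9*(-30)**2 - 1*(-10)) = sqrt(-9*900 + 10) = sqrt(-8100 + 10) = sqrt(-8090) = I*sqrt(8090)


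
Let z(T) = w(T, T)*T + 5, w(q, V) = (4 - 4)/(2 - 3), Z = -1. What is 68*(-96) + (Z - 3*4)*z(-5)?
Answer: -6593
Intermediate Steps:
w(q, V) = 0 (w(q, V) = 0/(-1) = 0*(-1) = 0)
z(T) = 5 (z(T) = 0*T + 5 = 0 + 5 = 5)
68*(-96) + (Z - 3*4)*z(-5) = 68*(-96) + (-1 - 3*4)*5 = -6528 + (-1 - 12)*5 = -6528 - 13*5 = -6528 - 65 = -6593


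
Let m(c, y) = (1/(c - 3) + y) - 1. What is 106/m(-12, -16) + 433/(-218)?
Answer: -114367/13952 ≈ -8.1972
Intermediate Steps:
m(c, y) = -1 + y + 1/(-3 + c) (m(c, y) = (1/(-3 + c) + y) - 1 = (y + 1/(-3 + c)) - 1 = -1 + y + 1/(-3 + c))
106/m(-12, -16) + 433/(-218) = 106/(((4 - 1*(-12) - 3*(-16) - 12*(-16))/(-3 - 12))) + 433/(-218) = 106/(((4 + 12 + 48 + 192)/(-15))) + 433*(-1/218) = 106/((-1/15*256)) - 433/218 = 106/(-256/15) - 433/218 = 106*(-15/256) - 433/218 = -795/128 - 433/218 = -114367/13952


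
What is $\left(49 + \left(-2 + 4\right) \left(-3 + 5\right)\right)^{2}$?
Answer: $2809$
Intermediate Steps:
$\left(49 + \left(-2 + 4\right) \left(-3 + 5\right)\right)^{2} = \left(49 + 2 \cdot 2\right)^{2} = \left(49 + 4\right)^{2} = 53^{2} = 2809$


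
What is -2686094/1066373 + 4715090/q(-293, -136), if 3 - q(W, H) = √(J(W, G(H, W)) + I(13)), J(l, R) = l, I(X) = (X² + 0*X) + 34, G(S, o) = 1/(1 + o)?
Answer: 457086911588/3199119 + 4715090*I*√10/33 ≈ 1.4288e+5 + 4.5183e+5*I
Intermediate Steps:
I(X) = 34 + X² (I(X) = (X² + 0) + 34 = X² + 34 = 34 + X²)
q(W, H) = 3 - √(203 + W) (q(W, H) = 3 - √(W + (34 + 13²)) = 3 - √(W + (34 + 169)) = 3 - √(W + 203) = 3 - √(203 + W))
-2686094/1066373 + 4715090/q(-293, -136) = -2686094/1066373 + 4715090/(3 - √(203 - 293)) = -2686094*1/1066373 + 4715090/(3 - √(-90)) = -2686094/1066373 + 4715090/(3 - 3*I*√10)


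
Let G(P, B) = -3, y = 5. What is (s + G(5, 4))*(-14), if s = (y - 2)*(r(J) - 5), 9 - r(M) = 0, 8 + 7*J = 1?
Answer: -126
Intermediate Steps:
J = -1 (J = -8/7 + (⅐)*1 = -8/7 + ⅐ = -1)
r(M) = 9 (r(M) = 9 - 1*0 = 9 + 0 = 9)
s = 12 (s = (5 - 2)*(9 - 5) = 3*4 = 12)
(s + G(5, 4))*(-14) = (12 - 3)*(-14) = 9*(-14) = -126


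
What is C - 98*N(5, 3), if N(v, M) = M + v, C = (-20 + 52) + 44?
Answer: -708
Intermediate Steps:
C = 76 (C = 32 + 44 = 76)
C - 98*N(5, 3) = 76 - 98*(3 + 5) = 76 - 98*8 = 76 - 784 = -708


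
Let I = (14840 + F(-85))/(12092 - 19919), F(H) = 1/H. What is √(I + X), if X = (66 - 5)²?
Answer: 4*√102883767545145/665295 ≈ 60.984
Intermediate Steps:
X = 3721 (X = 61² = 3721)
I = -1261399/665295 (I = (14840 + 1/(-85))/(12092 - 19919) = (14840 - 1/85)/(-7827) = (1261399/85)*(-1/7827) = -1261399/665295 ≈ -1.8960)
√(I + X) = √(-1261399/665295 + 3721) = √(2474301296/665295) = 4*√102883767545145/665295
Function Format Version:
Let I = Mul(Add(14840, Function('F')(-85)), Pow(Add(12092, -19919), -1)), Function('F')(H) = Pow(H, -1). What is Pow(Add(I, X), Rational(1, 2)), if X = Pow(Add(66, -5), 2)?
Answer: Mul(Rational(4, 665295), Pow(102883767545145, Rational(1, 2))) ≈ 60.984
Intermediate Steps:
X = 3721 (X = Pow(61, 2) = 3721)
I = Rational(-1261399, 665295) (I = Mul(Add(14840, Pow(-85, -1)), Pow(Add(12092, -19919), -1)) = Mul(Add(14840, Rational(-1, 85)), Pow(-7827, -1)) = Mul(Rational(1261399, 85), Rational(-1, 7827)) = Rational(-1261399, 665295) ≈ -1.8960)
Pow(Add(I, X), Rational(1, 2)) = Pow(Add(Rational(-1261399, 665295), 3721), Rational(1, 2)) = Pow(Rational(2474301296, 665295), Rational(1, 2)) = Mul(Rational(4, 665295), Pow(102883767545145, Rational(1, 2)))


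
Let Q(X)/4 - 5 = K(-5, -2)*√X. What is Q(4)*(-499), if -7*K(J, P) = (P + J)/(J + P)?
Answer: -65868/7 ≈ -9409.7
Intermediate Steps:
K(J, P) = -⅐ (K(J, P) = -(P + J)/(7*(J + P)) = -(J + P)/(7*(J + P)) = -⅐*1 = -⅐)
Q(X) = 20 - 4*√X/7 (Q(X) = 20 + 4*(-√X/7) = 20 - 4*√X/7)
Q(4)*(-499) = (20 - 4*√4/7)*(-499) = (20 - 4/7*2)*(-499) = (20 - 8/7)*(-499) = (132/7)*(-499) = -65868/7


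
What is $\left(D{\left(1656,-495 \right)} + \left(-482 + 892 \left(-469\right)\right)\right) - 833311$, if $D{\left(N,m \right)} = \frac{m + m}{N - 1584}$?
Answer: $- \frac{5008619}{4} \approx -1.2522 \cdot 10^{6}$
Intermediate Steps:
$D{\left(N,m \right)} = \frac{2 m}{-1584 + N}$
$\left(D{\left(1656,-495 \right)} + \left(-482 + 892 \left(-469\right)\right)\right) - 833311 = \left(2 \left(-495\right) \frac{1}{-1584 + 1656} + \left(-482 + 892 \left(-469\right)\right)\right) - 833311 = \left(2 \left(-495\right) \frac{1}{72} - 418830\right) - 833311 = \left(- \frac{55}{4} - 418830\right) - 833311 = - \frac{1675375}{4} - 833311 = - \frac{5008619}{4}$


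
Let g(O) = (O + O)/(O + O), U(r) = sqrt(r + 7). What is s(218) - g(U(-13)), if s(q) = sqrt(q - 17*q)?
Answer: -1 + 4*I*sqrt(218) ≈ -1.0 + 59.059*I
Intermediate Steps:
U(r) = sqrt(7 + r)
s(q) = 4*sqrt(-q) (s(q) = sqrt(-16*q) = 4*sqrt(-q))
g(O) = 1 (g(O) = (2*O)/((2*O)) = (2*O)*(1/(2*O)) = 1)
s(218) - g(U(-13)) = 4*sqrt(-1*218) - 1*1 = 4*sqrt(-218) - 1 = 4*(I*sqrt(218)) - 1 = 4*I*sqrt(218) - 1 = -1 + 4*I*sqrt(218)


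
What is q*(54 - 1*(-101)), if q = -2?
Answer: -310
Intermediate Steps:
q*(54 - 1*(-101)) = -2*(54 - 1*(-101)) = -2*(54 + 101) = -2*155 = -310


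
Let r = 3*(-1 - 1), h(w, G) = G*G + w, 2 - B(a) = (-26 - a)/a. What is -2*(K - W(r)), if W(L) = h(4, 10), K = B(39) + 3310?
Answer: -19258/3 ≈ -6419.3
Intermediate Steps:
B(a) = 2 - (-26 - a)/a
K = 9941/3 (K = (3 + 26/39) + 3310 = (3 + 26*(1/39)) + 3310 = (3 + 2/3) + 3310 = 11/3 + 3310 = 9941/3 ≈ 3313.7)
h(w, G) = w + G**2 (h(w, G) = G**2 + w = w + G**2)
r = -6 (r = 3*(-2) = -6)
W(L) = 104 (W(L) = 4 + 10**2 = 4 + 100 = 104)
-2*(K - W(r)) = -2*(9941/3 - 1*104) = -2*(9941/3 - 104) = -2*9629/3 = -19258/3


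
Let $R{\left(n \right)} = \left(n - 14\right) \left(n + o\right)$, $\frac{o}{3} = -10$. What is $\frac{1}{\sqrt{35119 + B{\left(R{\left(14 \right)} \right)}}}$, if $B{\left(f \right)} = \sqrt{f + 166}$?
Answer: $\frac{1}{\sqrt{35119 + \sqrt{166}}} \approx 0.0053352$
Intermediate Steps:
$o = -30$ ($o = 3 \left(-10\right) = -30$)
$R{\left(n \right)} = \left(-30 + n\right) \left(-14 + n\right)$ ($R{\left(n \right)} = \left(n - 14\right) \left(n - 30\right) = \left(-14 + n\right) \left(-30 + n\right) = \left(-30 + n\right) \left(-14 + n\right)$)
$B{\left(f \right)} = \sqrt{166 + f}$
$\frac{1}{\sqrt{35119 + B{\left(R{\left(14 \right)} \right)}}} = \frac{1}{\sqrt{35119 + \sqrt{166 + \left(420 + 14^{2} - 616\right)}}} = \frac{1}{\sqrt{35119 + \sqrt{166 + \left(420 + 196 - 616\right)}}} = \frac{1}{\sqrt{35119 + \sqrt{166 + 0}}} = \frac{1}{\sqrt{35119 + \sqrt{166}}}$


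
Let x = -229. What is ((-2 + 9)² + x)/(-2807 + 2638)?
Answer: 180/169 ≈ 1.0651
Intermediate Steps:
((-2 + 9)² + x)/(-2807 + 2638) = ((-2 + 9)² - 229)/(-2807 + 2638) = (7² - 229)/(-169) = (49 - 229)*(-1/169) = -180*(-1/169) = 180/169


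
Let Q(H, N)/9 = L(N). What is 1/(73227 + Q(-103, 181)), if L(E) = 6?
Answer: 1/73281 ≈ 1.3646e-5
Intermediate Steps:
Q(H, N) = 54 (Q(H, N) = 9*6 = 54)
1/(73227 + Q(-103, 181)) = 1/(73227 + 54) = 1/73281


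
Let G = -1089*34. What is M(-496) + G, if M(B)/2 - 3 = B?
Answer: -38012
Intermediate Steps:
M(B) = 6 + 2*B
G = -37026
M(-496) + G = (6 + 2*(-496)) - 37026 = (6 - 992) - 37026 = -986 - 37026 = -38012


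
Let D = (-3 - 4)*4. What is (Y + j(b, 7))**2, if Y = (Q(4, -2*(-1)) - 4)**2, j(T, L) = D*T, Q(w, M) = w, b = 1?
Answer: 784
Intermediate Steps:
D = -28 (D = -7*4 = -28)
j(T, L) = -28*T
Y = 0 (Y = (4 - 4)**2 = 0**2 = 0)
(Y + j(b, 7))**2 = (0 - 28*1)**2 = (0 - 28)**2 = (-28)**2 = 784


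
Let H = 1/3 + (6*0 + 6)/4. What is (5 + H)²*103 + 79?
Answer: 175987/36 ≈ 4888.5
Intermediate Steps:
H = 11/6 (H = 1*(⅓) + (0 + 6)*(¼) = ⅓ + 6*(¼) = ⅓ + 3/2 = 11/6 ≈ 1.8333)
(5 + H)²*103 + 79 = (5 + 11/6)²*103 + 79 = (41/6)²*103 + 79 = (1681/36)*103 + 79 = 173143/36 + 79 = 175987/36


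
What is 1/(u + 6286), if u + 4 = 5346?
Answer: 1/11628 ≈ 8.5999e-5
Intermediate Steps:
u = 5342 (u = -4 + 5346 = 5342)
1/(u + 6286) = 1/(5342 + 6286) = 1/11628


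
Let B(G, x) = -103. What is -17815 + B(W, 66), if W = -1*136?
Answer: -17918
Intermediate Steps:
W = -136
-17815 + B(W, 66) = -17815 - 103 = -17918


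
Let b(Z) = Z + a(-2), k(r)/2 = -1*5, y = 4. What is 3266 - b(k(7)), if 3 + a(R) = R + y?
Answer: 3277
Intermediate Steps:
a(R) = 1 + R (a(R) = -3 + (R + 4) = -3 + (4 + R) = 1 + R)
k(r) = -10 (k(r) = 2*(-1*5) = 2*(-5) = -10)
b(Z) = -1 + Z (b(Z) = Z + (1 - 2) = Z - 1 = -1 + Z)
3266 - b(k(7)) = 3266 - (-1 - 10) = 3266 - 1*(-11) = 3266 + 11 = 3277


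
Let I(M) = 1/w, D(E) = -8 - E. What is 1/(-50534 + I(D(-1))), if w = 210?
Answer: -210/10612139 ≈ -1.9789e-5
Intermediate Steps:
I(M) = 1/210
1/(-50534 + I(D(-1))) = 1/(-50534 + 1/210) = 1/(-10612139/210) = -210/10612139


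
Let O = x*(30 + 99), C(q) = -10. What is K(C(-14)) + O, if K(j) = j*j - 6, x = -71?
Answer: -9065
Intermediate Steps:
K(j) = -6 + j**2 (K(j) = j**2 - 6 = -6 + j**2)
O = -9159 (O = -71*(30 + 99) = -71*129 = -9159)
K(C(-14)) + O = (-6 + (-10)**2) - 9159 = (-6 + 100) - 9159 = 94 - 9159 = -9065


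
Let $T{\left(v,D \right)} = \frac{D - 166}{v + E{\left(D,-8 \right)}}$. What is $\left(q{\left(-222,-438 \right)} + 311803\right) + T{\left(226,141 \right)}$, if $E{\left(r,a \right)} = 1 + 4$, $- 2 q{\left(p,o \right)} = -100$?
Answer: $\frac{72038018}{231} \approx 3.1185 \cdot 10^{5}$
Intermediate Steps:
$q{\left(p,o \right)} = 50$ ($q{\left(p,o \right)} = \left(- \frac{1}{2}\right) \left(-100\right) = 50$)
$E{\left(r,a \right)} = 5$
$T{\left(v,D \right)} = \frac{-166 + D}{5 + v}$ ($T{\left(v,D \right)} = \frac{D - 166}{v + 5} = \frac{-166 + D}{5 + v}$)
$\left(q{\left(-222,-438 \right)} + 311803\right) + T{\left(226,141 \right)} = \left(50 + 311803\right) + \frac{-166 + 141}{5 + 226} = 311853 + \frac{1}{231} \left(-25\right) = 311853 - \frac{25}{231} = \frac{72038018}{231}$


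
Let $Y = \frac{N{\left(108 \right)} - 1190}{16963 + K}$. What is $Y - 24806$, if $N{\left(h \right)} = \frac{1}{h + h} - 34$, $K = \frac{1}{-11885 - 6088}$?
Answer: $- \frac{25929517732309}{1045289136} \approx -24806.0$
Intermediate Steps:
$K = - \frac{1}{17973}$ ($K = \frac{1}{-17973} = - \frac{1}{17973} \approx -5.5639 \cdot 10^{-5}$)
$N{\left(h \right)} = -34 + \frac{1}{2 h}$ ($N{\left(h \right)} = \frac{1}{2 h} - 34 = -34 + \frac{1}{2 h}$)
$Y = - \frac{75424693}{1045289136}$ ($Y = \frac{\left(-34 + \frac{1}{2 \cdot 108}\right) - 1190}{16963 - \frac{1}{17973}} = \frac{\left(-34 + \frac{1}{2} \cdot \frac{1}{108}\right) - 1190}{\frac{304875998}{17973}} = \left(\left(-34 + \frac{1}{216}\right) - 1190\right) \frac{17973}{304875998} = \left(- \frac{7343}{216} - 1190\right) \frac{17973}{304875998} = \left(- \frac{264383}{216}\right) \frac{17973}{304875998} = - \frac{75424693}{1045289136} \approx -0.072157$)
$Y - 24806 = - \frac{75424693}{1045289136} - 24806 = - \frac{25929517732309}{1045289136}$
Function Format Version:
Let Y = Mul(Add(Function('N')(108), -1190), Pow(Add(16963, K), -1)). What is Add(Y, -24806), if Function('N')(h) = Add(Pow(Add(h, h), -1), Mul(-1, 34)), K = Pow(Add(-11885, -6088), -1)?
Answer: Rational(-25929517732309, 1045289136) ≈ -24806.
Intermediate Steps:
K = Rational(-1, 17973) (K = Pow(-17973, -1) = Rational(-1, 17973) ≈ -5.5639e-5)
Function('N')(h) = Add(-34, Mul(Rational(1, 2), Pow(h, -1))) (Function('N')(h) = Add(Pow(Mul(2, h), -1), -34) = Add(Mul(Rational(1, 2), Pow(h, -1)), -34) = Add(-34, Mul(Rational(1, 2), Pow(h, -1))))
Y = Rational(-75424693, 1045289136) (Y = Mul(Add(Add(-34, Mul(Rational(1, 2), Pow(108, -1))), -1190), Pow(Add(16963, Rational(-1, 17973)), -1)) = Mul(Add(Add(-34, Mul(Rational(1, 2), Rational(1, 108))), -1190), Pow(Rational(304875998, 17973), -1)) = Mul(Add(Add(-34, Rational(1, 216)), -1190), Rational(17973, 304875998)) = Mul(Add(Rational(-7343, 216), -1190), Rational(17973, 304875998)) = Mul(Rational(-264383, 216), Rational(17973, 304875998)) = Rational(-75424693, 1045289136) ≈ -0.072157)
Add(Y, -24806) = Add(Rational(-75424693, 1045289136), -24806) = Rational(-25929517732309, 1045289136)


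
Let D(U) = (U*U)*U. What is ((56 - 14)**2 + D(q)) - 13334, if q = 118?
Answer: 1631462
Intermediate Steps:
D(U) = U**3 (D(U) = U**2*U = U**3)
((56 - 14)**2 + D(q)) - 13334 = ((56 - 14)**2 + 118**3) - 13334 = (42**2 + 1643032) - 13334 = (1764 + 1643032) - 13334 = 1644796 - 13334 = 1631462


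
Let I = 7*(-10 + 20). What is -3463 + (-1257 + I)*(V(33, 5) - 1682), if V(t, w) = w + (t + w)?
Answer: 1942030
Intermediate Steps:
V(t, w) = t + 2*w
I = 70 (I = 7*10 = 70)
-3463 + (-1257 + I)*(V(33, 5) - 1682) = -3463 + (-1257 + 70)*((33 + 2*5) - 1682) = -3463 - 1187*((33 + 10) - 1682) = -3463 - 1187*(43 - 1682) = -3463 - 1187*(-1639) = -3463 + 1945493 = 1942030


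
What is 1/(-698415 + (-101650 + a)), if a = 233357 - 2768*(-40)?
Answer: -1/455988 ≈ -2.1930e-6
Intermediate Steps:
a = 344077 (a = 233357 - 1*(-110720) = 233357 + 110720 = 344077)
1/(-698415 + (-101650 + a)) = 1/(-698415 + (-101650 + 344077)) = 1/(-698415 + 242427) = 1/(-455988) = -1/455988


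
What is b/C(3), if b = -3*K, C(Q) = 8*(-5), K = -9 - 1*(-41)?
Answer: 12/5 ≈ 2.4000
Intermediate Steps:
K = 32 (K = -9 + 41 = 32)
C(Q) = -40
b = -96 (b = -3*32 = -96)
b/C(3) = -96/(-40) = -96*(-1/40) = 12/5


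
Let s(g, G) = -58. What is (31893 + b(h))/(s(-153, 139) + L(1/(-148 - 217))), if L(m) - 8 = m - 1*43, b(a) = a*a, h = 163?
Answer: -10669315/16973 ≈ -628.61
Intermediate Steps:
b(a) = a²
L(m) = -35 + m (L(m) = 8 + (m - 1*43) = 8 + (m - 43) = 8 + (-43 + m) = -35 + m)
(31893 + b(h))/(s(-153, 139) + L(1/(-148 - 217))) = (31893 + 163²)/(-58 + (-35 + 1/(-148 - 217))) = (31893 + 26569)/(-58 + (-35 + 1/(-365))) = 58462/(-58 + (-35 - 1/365)) = 58462/(-58 - 12776/365) = 58462/(-33946/365) = 58462*(-365/33946) = -10669315/16973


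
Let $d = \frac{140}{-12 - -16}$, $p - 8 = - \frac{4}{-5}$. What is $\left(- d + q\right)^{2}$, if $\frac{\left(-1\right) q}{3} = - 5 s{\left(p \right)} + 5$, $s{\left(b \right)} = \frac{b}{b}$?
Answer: $1225$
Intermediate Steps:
$p = \frac{44}{5}$ ($p = 8 - \frac{4}{-5} = 8 - - \frac{4}{5} = 8 + \frac{4}{5} = \frac{44}{5} \approx 8.8$)
$s{\left(b \right)} = 1$
$q = 0$ ($q = - 3 \left(\left(-5\right) 1 + 5\right) = - 3 \left(-5 + 5\right) = \left(-3\right) 0 = 0$)
$d = 35$ ($d = \frac{140}{-12 + 16} = \frac{140}{4} = 140 \cdot \frac{1}{4} = 35$)
$\left(- d + q\right)^{2} = \left(\left(-1\right) 35 + 0\right)^{2} = \left(-35 + 0\right)^{2} = \left(-35\right)^{2} = 1225$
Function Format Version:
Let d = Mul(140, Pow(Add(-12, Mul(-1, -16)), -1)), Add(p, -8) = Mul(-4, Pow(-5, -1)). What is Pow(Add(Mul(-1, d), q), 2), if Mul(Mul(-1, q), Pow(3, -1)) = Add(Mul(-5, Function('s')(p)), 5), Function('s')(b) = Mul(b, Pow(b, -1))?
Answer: 1225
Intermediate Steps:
p = Rational(44, 5) (p = Add(8, Mul(-4, Pow(-5, -1))) = Add(8, Mul(-4, Rational(-1, 5))) = Add(8, Rational(4, 5)) = Rational(44, 5) ≈ 8.8000)
Function('s')(b) = 1
q = 0 (q = Mul(-3, Add(Mul(-5, 1), 5)) = Mul(-3, Add(-5, 5)) = Mul(-3, 0) = 0)
d = 35 (d = Mul(140, Pow(Add(-12, 16), -1)) = Mul(140, Pow(4, -1)) = Mul(140, Rational(1, 4)) = 35)
Pow(Add(Mul(-1, d), q), 2) = Pow(Add(Mul(-1, 35), 0), 2) = Pow(Add(-35, 0), 2) = Pow(-35, 2) = 1225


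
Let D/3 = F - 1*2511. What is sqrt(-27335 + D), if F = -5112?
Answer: 2*I*sqrt(12551) ≈ 224.06*I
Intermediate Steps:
D = -22869 (D = 3*(-5112 - 1*2511) = 3*(-5112 - 2511) = 3*(-7623) = -22869)
sqrt(-27335 + D) = sqrt(-27335 - 22869) = sqrt(-50204) = 2*I*sqrt(12551)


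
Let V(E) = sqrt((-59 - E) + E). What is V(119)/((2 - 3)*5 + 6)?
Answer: I*sqrt(59) ≈ 7.6811*I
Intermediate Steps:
V(E) = I*sqrt(59) (V(E) = sqrt(-59) = I*sqrt(59))
V(119)/((2 - 3)*5 + 6) = (I*sqrt(59))/((2 - 3)*5 + 6) = (I*sqrt(59))/(-1*5 + 6) = (I*sqrt(59))/(-5 + 6) = (I*sqrt(59))/1 = 1*(I*sqrt(59)) = I*sqrt(59)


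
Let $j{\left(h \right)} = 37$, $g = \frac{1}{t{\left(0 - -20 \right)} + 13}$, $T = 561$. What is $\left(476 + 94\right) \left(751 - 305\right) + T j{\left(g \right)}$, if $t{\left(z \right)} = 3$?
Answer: $274977$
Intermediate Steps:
$g = \frac{1}{16}$ ($g = \frac{1}{3 + 13} = \frac{1}{16} \approx 0.0625$)
$\left(476 + 94\right) \left(751 - 305\right) + T j{\left(g \right)} = \left(476 + 94\right) \left(751 - 305\right) + 561 \cdot 37 = 570 \cdot 446 + 20757 = 254220 + 20757 = 274977$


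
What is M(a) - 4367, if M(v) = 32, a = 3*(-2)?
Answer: -4335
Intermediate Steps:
a = -6
M(a) - 4367 = 32 - 4367 = -4335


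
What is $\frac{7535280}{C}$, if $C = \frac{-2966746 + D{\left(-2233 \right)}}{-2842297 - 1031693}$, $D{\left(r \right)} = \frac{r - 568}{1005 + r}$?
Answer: $\frac{35847284022921600}{3643161287} \approx 9.8396 \cdot 10^{6}$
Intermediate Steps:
$D{\left(r \right)} = \frac{-568 + r}{1005 + r}$
$C = \frac{3643161287}{4757259720}$ ($C = \frac{-2966746 + \frac{-568 - 2233}{1005 - 2233}}{-2842297 - 1031693} = \frac{-2966746 + \frac{1}{-1228} \left(-2801\right)}{-3873990} = \left(-2966746 - - \frac{2801}{1228}\right) \left(- \frac{1}{3873990}\right) = \left(-2966746 + \frac{2801}{1228}\right) \left(- \frac{1}{3873990}\right) = \left(- \frac{3643161287}{1228}\right) \left(- \frac{1}{3873990}\right) = \frac{3643161287}{4757259720} \approx 0.76581$)
$\frac{7535280}{C} = \frac{7535280}{\frac{3643161287}{4757259720}} = 7535280 \cdot \frac{4757259720}{3643161287} = \frac{35847284022921600}{3643161287}$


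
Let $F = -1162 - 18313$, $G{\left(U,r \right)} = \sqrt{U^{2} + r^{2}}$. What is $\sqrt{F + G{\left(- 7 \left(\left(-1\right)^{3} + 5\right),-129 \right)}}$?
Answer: $\sqrt{-19475 + 5 \sqrt{697}} \approx 139.08 i$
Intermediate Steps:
$F = -19475$
$\sqrt{F + G{\left(- 7 \left(\left(-1\right)^{3} + 5\right),-129 \right)}} = \sqrt{-19475 + \sqrt{\left(- 7 \left(\left(-1\right)^{3} + 5\right)\right)^{2} + \left(-129\right)^{2}}} = \sqrt{-19475 + \sqrt{\left(- 7 \left(-1 + 5\right)\right)^{2} + 16641}} = \sqrt{-19475 + \sqrt{\left(\left(-7\right) 4\right)^{2} + 16641}} = \sqrt{-19475 + \sqrt{\left(-28\right)^{2} + 16641}} = \sqrt{-19475 + \sqrt{784 + 16641}} = \sqrt{-19475 + \sqrt{17425}} = \sqrt{-19475 + 5 \sqrt{697}}$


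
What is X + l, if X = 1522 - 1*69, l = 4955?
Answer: 6408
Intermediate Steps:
X = 1453 (X = 1522 - 69 = 1453)
X + l = 1453 + 4955 = 6408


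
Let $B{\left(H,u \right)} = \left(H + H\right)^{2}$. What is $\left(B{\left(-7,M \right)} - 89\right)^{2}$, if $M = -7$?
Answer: $11449$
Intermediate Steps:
$B{\left(H,u \right)} = 4 H^{2}$ ($B{\left(H,u \right)} = \left(2 H\right)^{2} = 4 H^{2}$)
$\left(B{\left(-7,M \right)} - 89\right)^{2} = \left(4 \left(-7\right)^{2} - 89\right)^{2} = \left(4 \cdot 49 - 89\right)^{2} = \left(196 - 89\right)^{2} = 107^{2} = 11449$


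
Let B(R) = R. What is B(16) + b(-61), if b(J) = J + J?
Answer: -106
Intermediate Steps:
b(J) = 2*J
B(16) + b(-61) = 16 + 2*(-61) = 16 - 122 = -106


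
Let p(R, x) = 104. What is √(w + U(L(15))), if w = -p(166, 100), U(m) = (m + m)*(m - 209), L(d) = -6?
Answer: 2*√619 ≈ 49.759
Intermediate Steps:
U(m) = 2*m*(-209 + m) (U(m) = (2*m)*(-209 + m) = 2*m*(-209 + m))
w = -104 (w = -1*104 = -104)
√(w + U(L(15))) = √(-104 + 2*(-6)*(-209 - 6)) = √(-104 + 2*(-6)*(-215)) = √(-104 + 2580) = √2476 = 2*√619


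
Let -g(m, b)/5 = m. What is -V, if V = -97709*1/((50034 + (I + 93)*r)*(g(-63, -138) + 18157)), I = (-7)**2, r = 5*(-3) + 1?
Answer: 97709/887505712 ≈ 0.00011009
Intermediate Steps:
r = -14 (r = -15 + 1 = -14)
I = 49
g(m, b) = -5*m
V = -97709/887505712 (V = -97709*1/((50034 + (49 + 93)*(-14))*(-5*(-63) + 18157)) = -97709*1/((315 + 18157)*(50034 + 142*(-14))) = -97709*1/(18472*(50034 - 1988)) = -97709/(48046*18472) = -97709/887505712 ≈ -0.00011009)
-V = -1*(-97709/887505712) = 97709/887505712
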